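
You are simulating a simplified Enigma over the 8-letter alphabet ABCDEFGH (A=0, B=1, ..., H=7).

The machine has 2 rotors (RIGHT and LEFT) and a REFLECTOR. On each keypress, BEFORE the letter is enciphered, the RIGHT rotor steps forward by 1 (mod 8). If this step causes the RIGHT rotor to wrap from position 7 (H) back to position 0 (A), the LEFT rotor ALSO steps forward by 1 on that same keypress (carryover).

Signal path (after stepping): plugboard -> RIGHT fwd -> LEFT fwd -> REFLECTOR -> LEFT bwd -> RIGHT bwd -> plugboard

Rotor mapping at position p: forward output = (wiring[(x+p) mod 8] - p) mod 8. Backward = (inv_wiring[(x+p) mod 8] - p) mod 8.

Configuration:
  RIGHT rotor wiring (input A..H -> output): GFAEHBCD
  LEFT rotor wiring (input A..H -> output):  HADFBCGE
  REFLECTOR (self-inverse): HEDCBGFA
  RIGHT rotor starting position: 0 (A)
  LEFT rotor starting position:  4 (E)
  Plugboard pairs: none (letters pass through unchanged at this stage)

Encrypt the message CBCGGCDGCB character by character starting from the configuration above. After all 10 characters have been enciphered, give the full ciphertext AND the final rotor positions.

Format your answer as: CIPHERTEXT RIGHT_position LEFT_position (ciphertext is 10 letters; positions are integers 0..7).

Char 1 ('C'): step: R->1, L=4; C->plug->C->R->D->L->A->refl->H->L'->G->R'->D->plug->D
Char 2 ('B'): step: R->2, L=4; B->plug->B->R->C->L->C->refl->D->L'->E->R'->G->plug->G
Char 3 ('C'): step: R->3, L=4; C->plug->C->R->G->L->H->refl->A->L'->D->R'->F->plug->F
Char 4 ('G'): step: R->4, L=4; G->plug->G->R->E->L->D->refl->C->L'->C->R'->E->plug->E
Char 5 ('G'): step: R->5, L=4; G->plug->G->R->H->L->B->refl->E->L'->F->R'->B->plug->B
Char 6 ('C'): step: R->6, L=4; C->plug->C->R->A->L->F->refl->G->L'->B->R'->G->plug->G
Char 7 ('D'): step: R->7, L=4; D->plug->D->R->B->L->G->refl->F->L'->A->R'->F->plug->F
Char 8 ('G'): step: R->0, L->5 (L advanced); G->plug->G->R->C->L->H->refl->A->L'->G->R'->A->plug->A
Char 9 ('C'): step: R->1, L=5; C->plug->C->R->D->L->C->refl->D->L'->E->R'->A->plug->A
Char 10 ('B'): step: R->2, L=5; B->plug->B->R->C->L->H->refl->A->L'->G->R'->A->plug->A
Final: ciphertext=DGFEBGFAAA, RIGHT=2, LEFT=5

Answer: DGFEBGFAAA 2 5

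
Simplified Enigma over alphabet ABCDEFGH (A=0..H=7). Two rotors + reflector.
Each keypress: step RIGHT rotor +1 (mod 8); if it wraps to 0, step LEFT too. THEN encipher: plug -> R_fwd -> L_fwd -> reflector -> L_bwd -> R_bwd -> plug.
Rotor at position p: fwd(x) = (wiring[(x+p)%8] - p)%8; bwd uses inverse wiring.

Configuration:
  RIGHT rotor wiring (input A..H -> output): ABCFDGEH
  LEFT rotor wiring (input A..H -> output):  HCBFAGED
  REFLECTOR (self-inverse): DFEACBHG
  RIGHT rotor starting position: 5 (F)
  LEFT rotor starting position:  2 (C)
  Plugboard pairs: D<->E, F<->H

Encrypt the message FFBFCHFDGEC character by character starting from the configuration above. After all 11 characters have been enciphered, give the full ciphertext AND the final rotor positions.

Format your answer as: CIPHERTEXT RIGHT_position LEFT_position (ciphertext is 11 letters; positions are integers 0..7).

Answer: CDDGBBECFBG 0 4

Derivation:
Char 1 ('F'): step: R->6, L=2; F->plug->H->R->A->L->H->refl->G->L'->C->R'->C->plug->C
Char 2 ('F'): step: R->7, L=2; F->plug->H->R->F->L->B->refl->F->L'->G->R'->E->plug->D
Char 3 ('B'): step: R->0, L->3 (L advanced); B->plug->B->R->B->L->F->refl->B->L'->D->R'->E->plug->D
Char 4 ('F'): step: R->1, L=3; F->plug->H->R->H->L->G->refl->H->L'->G->R'->G->plug->G
Char 5 ('C'): step: R->2, L=3; C->plug->C->R->B->L->F->refl->B->L'->D->R'->B->plug->B
Char 6 ('H'): step: R->3, L=3; H->plug->F->R->F->L->E->refl->C->L'->A->R'->B->plug->B
Char 7 ('F'): step: R->4, L=3; F->plug->H->R->B->L->F->refl->B->L'->D->R'->D->plug->E
Char 8 ('D'): step: R->5, L=3; D->plug->E->R->E->L->A->refl->D->L'->C->R'->C->plug->C
Char 9 ('G'): step: R->6, L=3; G->plug->G->R->F->L->E->refl->C->L'->A->R'->H->plug->F
Char 10 ('E'): step: R->7, L=3; E->plug->D->R->D->L->B->refl->F->L'->B->R'->B->plug->B
Char 11 ('C'): step: R->0, L->4 (L advanced); C->plug->C->R->C->L->A->refl->D->L'->E->R'->G->plug->G
Final: ciphertext=CDDGBBECFBG, RIGHT=0, LEFT=4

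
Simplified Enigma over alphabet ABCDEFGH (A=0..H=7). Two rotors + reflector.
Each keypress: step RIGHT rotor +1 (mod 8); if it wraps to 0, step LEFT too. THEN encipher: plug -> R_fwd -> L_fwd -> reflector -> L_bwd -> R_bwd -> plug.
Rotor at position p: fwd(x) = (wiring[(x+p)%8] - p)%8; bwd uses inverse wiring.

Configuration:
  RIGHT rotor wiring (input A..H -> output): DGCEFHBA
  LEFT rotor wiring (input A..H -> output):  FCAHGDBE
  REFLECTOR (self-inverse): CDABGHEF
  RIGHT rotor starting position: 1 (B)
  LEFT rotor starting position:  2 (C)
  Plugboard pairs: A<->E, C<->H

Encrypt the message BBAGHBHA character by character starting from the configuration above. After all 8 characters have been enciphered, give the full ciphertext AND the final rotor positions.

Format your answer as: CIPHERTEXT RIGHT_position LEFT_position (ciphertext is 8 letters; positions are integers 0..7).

Char 1 ('B'): step: R->2, L=2; B->plug->B->R->C->L->E->refl->G->L'->A->R'->A->plug->E
Char 2 ('B'): step: R->3, L=2; B->plug->B->R->C->L->E->refl->G->L'->A->R'->F->plug->F
Char 3 ('A'): step: R->4, L=2; A->plug->E->R->H->L->A->refl->C->L'->F->R'->C->plug->H
Char 4 ('G'): step: R->5, L=2; G->plug->G->R->H->L->A->refl->C->L'->F->R'->F->plug->F
Char 5 ('H'): step: R->6, L=2; H->plug->C->R->F->L->C->refl->A->L'->H->R'->G->plug->G
Char 6 ('B'): step: R->7, L=2; B->plug->B->R->E->L->H->refl->F->L'->B->R'->A->plug->E
Char 7 ('H'): step: R->0, L->3 (L advanced); H->plug->C->R->C->L->A->refl->C->L'->F->R'->E->plug->A
Char 8 ('A'): step: R->1, L=3; A->plug->E->R->G->L->H->refl->F->L'->H->R'->G->plug->G
Final: ciphertext=EFHFGEAG, RIGHT=1, LEFT=3

Answer: EFHFGEAG 1 3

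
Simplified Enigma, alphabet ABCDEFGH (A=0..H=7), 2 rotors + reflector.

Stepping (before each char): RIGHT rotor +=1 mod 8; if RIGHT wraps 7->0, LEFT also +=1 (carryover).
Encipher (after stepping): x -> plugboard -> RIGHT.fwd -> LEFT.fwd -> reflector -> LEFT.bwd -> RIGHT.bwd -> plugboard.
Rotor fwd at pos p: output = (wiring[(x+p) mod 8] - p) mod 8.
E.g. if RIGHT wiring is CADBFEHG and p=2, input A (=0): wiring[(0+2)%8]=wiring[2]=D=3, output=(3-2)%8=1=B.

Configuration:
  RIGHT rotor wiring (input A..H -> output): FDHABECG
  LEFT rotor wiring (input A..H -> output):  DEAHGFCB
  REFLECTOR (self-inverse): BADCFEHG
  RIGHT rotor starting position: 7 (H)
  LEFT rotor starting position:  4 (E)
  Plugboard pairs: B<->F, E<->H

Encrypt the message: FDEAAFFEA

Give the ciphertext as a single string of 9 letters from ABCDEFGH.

Char 1 ('F'): step: R->0, L->5 (L advanced); F->plug->B->R->D->L->G->refl->H->L'->E->R'->F->plug->B
Char 2 ('D'): step: R->1, L=5; D->plug->D->R->A->L->A->refl->B->L'->H->R'->C->plug->C
Char 3 ('E'): step: R->2, L=5; E->plug->H->R->B->L->F->refl->E->L'->C->R'->D->plug->D
Char 4 ('A'): step: R->3, L=5; A->plug->A->R->F->L->D->refl->C->L'->G->R'->B->plug->F
Char 5 ('A'): step: R->4, L=5; A->plug->A->R->F->L->D->refl->C->L'->G->R'->C->plug->C
Char 6 ('F'): step: R->5, L=5; F->plug->B->R->F->L->D->refl->C->L'->G->R'->E->plug->H
Char 7 ('F'): step: R->6, L=5; F->plug->B->R->A->L->A->refl->B->L'->H->R'->C->plug->C
Char 8 ('E'): step: R->7, L=5; E->plug->H->R->D->L->G->refl->H->L'->E->R'->C->plug->C
Char 9 ('A'): step: R->0, L->6 (L advanced); A->plug->A->R->F->L->B->refl->A->L'->G->R'->H->plug->E

Answer: BCDFCHCCE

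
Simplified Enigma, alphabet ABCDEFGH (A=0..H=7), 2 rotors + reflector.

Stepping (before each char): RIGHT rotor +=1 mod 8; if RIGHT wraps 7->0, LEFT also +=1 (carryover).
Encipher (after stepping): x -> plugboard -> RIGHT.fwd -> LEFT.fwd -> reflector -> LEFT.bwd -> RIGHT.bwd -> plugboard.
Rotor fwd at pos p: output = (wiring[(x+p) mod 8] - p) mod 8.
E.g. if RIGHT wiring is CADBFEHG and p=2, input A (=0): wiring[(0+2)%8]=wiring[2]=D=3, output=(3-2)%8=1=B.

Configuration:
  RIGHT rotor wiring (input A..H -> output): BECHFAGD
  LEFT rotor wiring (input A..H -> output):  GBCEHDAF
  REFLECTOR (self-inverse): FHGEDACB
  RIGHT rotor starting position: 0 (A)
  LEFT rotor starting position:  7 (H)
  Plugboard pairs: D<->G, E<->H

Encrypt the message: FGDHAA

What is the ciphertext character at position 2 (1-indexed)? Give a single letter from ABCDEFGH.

Char 1 ('F'): step: R->1, L=7; F->plug->F->R->F->L->A->refl->F->L'->E->R'->D->plug->G
Char 2 ('G'): step: R->2, L=7; G->plug->D->R->G->L->E->refl->D->L'->D->R'->C->plug->C

C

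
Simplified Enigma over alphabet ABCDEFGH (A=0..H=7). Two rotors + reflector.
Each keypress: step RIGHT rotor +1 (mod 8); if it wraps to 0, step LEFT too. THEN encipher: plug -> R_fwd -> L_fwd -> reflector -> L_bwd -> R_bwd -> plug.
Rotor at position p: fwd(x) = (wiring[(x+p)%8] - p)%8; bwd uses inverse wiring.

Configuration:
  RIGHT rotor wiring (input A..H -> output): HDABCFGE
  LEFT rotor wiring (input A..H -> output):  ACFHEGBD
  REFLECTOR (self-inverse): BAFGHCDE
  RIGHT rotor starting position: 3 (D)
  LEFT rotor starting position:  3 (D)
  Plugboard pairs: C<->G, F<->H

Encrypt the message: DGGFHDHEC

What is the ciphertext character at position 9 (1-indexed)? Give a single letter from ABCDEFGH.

Char 1 ('D'): step: R->4, L=3; D->plug->D->R->A->L->E->refl->H->L'->G->R'->A->plug->A
Char 2 ('G'): step: R->5, L=3; G->plug->C->R->H->L->C->refl->F->L'->F->R'->H->plug->F
Char 3 ('G'): step: R->6, L=3; G->plug->C->R->B->L->B->refl->A->L'->E->R'->G->plug->C
Char 4 ('F'): step: R->7, L=3; F->plug->H->R->H->L->C->refl->F->L'->F->R'->A->plug->A
Char 5 ('H'): step: R->0, L->4 (L advanced); H->plug->F->R->F->L->G->refl->D->L'->H->R'->A->plug->A
Char 6 ('D'): step: R->1, L=4; D->plug->D->R->B->L->C->refl->F->L'->C->R'->A->plug->A
Char 7 ('H'): step: R->2, L=4; H->plug->F->R->C->L->F->refl->C->L'->B->R'->H->plug->F
Char 8 ('E'): step: R->3, L=4; E->plug->E->R->B->L->C->refl->F->L'->C->R'->C->plug->G
Char 9 ('C'): step: R->4, L=4; C->plug->G->R->E->L->E->refl->H->L'->D->R'->E->plug->E

E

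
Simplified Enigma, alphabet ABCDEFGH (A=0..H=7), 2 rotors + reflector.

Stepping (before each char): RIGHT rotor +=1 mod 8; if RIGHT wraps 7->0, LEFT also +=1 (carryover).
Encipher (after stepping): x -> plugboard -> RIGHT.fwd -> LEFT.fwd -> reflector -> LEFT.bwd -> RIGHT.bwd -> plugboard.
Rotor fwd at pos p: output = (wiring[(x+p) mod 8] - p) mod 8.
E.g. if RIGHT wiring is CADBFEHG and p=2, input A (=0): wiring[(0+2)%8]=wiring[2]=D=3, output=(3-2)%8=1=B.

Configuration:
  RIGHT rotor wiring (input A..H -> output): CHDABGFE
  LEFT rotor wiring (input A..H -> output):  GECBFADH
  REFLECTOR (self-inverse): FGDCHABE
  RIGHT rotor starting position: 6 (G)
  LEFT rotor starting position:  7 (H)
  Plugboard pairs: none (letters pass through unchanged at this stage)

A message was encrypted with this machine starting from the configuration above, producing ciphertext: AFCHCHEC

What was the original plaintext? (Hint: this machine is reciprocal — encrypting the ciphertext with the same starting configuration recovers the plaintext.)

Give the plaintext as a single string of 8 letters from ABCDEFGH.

Char 1 ('A'): step: R->7, L=7; A->plug->A->R->F->L->G->refl->B->L'->G->R'->H->plug->H
Char 2 ('F'): step: R->0, L->0 (L advanced); F->plug->F->R->G->L->D->refl->C->L'->C->R'->A->plug->A
Char 3 ('C'): step: R->1, L=0; C->plug->C->R->H->L->H->refl->E->L'->B->R'->H->plug->H
Char 4 ('H'): step: R->2, L=0; H->plug->H->R->F->L->A->refl->F->L'->E->R'->D->plug->D
Char 5 ('C'): step: R->3, L=0; C->plug->C->R->D->L->B->refl->G->L'->A->R'->H->plug->H
Char 6 ('H'): step: R->4, L=0; H->plug->H->R->E->L->F->refl->A->L'->F->R'->A->plug->A
Char 7 ('E'): step: R->5, L=0; E->plug->E->R->C->L->C->refl->D->L'->G->R'->F->plug->F
Char 8 ('C'): step: R->6, L=0; C->plug->C->R->E->L->F->refl->A->L'->F->R'->E->plug->E

Answer: HAHDHAFE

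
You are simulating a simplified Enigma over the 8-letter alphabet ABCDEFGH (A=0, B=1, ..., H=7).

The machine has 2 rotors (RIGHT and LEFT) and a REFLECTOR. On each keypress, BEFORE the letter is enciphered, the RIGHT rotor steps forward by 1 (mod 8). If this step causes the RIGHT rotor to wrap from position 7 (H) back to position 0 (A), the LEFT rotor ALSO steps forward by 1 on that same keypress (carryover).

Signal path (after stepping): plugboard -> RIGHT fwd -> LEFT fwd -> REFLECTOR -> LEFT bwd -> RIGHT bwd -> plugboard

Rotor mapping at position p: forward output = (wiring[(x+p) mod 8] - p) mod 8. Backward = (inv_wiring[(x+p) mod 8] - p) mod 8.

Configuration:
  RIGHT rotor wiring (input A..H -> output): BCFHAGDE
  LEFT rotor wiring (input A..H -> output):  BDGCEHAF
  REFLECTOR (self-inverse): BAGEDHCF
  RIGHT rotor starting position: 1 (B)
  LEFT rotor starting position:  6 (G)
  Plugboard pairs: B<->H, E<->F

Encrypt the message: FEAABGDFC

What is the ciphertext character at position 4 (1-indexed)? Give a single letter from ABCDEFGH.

Char 1 ('F'): step: R->2, L=6; F->plug->E->R->B->L->H->refl->F->L'->D->R'->A->plug->A
Char 2 ('E'): step: R->3, L=6; E->plug->F->R->G->L->G->refl->C->L'->A->R'->D->plug->D
Char 3 ('A'): step: R->4, L=6; A->plug->A->R->E->L->A->refl->B->L'->H->R'->C->plug->C
Char 4 ('A'): step: R->5, L=6; A->plug->A->R->B->L->H->refl->F->L'->D->R'->H->plug->B

B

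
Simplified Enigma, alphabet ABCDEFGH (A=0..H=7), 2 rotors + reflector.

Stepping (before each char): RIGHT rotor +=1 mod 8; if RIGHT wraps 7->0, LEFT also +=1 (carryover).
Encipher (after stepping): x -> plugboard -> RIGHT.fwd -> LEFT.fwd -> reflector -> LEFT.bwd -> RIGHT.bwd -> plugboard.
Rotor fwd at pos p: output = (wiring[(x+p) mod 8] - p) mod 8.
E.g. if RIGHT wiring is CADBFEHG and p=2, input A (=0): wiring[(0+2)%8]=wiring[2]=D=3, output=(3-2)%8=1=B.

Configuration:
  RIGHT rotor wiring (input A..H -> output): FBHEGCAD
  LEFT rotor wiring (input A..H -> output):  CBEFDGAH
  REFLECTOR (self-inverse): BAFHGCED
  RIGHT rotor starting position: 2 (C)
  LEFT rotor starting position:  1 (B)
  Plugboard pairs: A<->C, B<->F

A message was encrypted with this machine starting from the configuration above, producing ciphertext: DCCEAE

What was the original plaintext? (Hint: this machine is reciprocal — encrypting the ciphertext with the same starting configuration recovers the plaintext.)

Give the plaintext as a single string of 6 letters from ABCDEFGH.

Char 1 ('D'): step: R->3, L=1; D->plug->D->R->F->L->H->refl->D->L'->B->R'->A->plug->C
Char 2 ('C'): step: R->4, L=1; C->plug->A->R->C->L->E->refl->G->L'->G->R'->B->plug->F
Char 3 ('C'): step: R->5, L=1; C->plug->A->R->F->L->H->refl->D->L'->B->R'->H->plug->H
Char 4 ('E'): step: R->6, L=1; E->plug->E->R->B->L->D->refl->H->L'->F->R'->B->plug->F
Char 5 ('A'): step: R->7, L=1; A->plug->C->R->C->L->E->refl->G->L'->G->R'->B->plug->F
Char 6 ('E'): step: R->0, L->2 (L advanced); E->plug->E->R->G->L->A->refl->B->L'->C->R'->F->plug->B

Answer: CFHFFB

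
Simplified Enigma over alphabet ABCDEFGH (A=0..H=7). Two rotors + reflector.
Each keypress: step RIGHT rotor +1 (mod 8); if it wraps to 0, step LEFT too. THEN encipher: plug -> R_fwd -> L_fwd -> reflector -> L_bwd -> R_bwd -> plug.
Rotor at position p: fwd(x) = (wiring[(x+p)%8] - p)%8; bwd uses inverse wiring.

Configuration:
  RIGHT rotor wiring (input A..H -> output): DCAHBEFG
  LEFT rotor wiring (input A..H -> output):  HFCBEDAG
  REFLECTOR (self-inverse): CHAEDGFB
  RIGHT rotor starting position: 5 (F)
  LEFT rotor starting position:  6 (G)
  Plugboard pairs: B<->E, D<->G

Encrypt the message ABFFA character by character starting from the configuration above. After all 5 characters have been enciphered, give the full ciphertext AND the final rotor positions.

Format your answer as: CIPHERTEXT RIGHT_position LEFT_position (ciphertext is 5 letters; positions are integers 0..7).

Answer: HGBAB 2 7

Derivation:
Char 1 ('A'): step: R->6, L=6; A->plug->A->R->H->L->F->refl->G->L'->G->R'->H->plug->H
Char 2 ('B'): step: R->7, L=6; B->plug->E->R->A->L->C->refl->A->L'->B->R'->D->plug->G
Char 3 ('F'): step: R->0, L->7 (L advanced); F->plug->F->R->E->L->C->refl->A->L'->B->R'->E->plug->B
Char 4 ('F'): step: R->1, L=7; F->plug->F->R->E->L->C->refl->A->L'->B->R'->A->plug->A
Char 5 ('A'): step: R->2, L=7; A->plug->A->R->G->L->E->refl->D->L'->D->R'->E->plug->B
Final: ciphertext=HGBAB, RIGHT=2, LEFT=7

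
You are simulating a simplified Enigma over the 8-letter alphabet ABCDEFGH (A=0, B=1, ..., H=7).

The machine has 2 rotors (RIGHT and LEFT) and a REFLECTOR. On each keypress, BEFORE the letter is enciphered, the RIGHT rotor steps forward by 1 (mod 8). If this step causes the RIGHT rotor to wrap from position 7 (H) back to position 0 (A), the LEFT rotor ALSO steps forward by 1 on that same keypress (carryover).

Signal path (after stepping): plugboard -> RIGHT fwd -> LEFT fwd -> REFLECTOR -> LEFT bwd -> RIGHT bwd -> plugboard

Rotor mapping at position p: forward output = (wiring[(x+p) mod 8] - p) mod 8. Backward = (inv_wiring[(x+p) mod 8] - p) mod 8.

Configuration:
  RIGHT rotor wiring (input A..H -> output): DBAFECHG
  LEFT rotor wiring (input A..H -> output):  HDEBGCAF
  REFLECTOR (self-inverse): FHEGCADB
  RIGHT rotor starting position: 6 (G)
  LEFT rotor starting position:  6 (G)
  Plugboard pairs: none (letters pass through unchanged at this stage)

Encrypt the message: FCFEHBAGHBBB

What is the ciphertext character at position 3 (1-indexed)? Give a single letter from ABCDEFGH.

Char 1 ('F'): step: R->7, L=6; F->plug->F->R->F->L->D->refl->G->L'->E->R'->B->plug->B
Char 2 ('C'): step: R->0, L->7 (L advanced); C->plug->C->R->A->L->G->refl->D->L'->G->R'->H->plug->H
Char 3 ('F'): step: R->1, L=7; F->plug->F->R->G->L->D->refl->G->L'->A->R'->A->plug->A

A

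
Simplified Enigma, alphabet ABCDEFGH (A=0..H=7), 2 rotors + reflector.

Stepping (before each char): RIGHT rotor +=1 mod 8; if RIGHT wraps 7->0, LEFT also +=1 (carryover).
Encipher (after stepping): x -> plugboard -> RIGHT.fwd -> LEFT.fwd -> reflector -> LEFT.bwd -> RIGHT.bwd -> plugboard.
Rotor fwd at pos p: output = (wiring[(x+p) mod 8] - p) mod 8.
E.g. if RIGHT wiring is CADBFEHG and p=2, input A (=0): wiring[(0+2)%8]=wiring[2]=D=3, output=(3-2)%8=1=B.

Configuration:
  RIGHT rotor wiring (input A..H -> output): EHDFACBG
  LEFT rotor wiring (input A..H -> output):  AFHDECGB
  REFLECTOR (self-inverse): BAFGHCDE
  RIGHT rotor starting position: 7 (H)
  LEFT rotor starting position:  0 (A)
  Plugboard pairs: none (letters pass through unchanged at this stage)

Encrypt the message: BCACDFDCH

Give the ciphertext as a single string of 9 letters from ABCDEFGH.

Answer: EABHCBAAB

Derivation:
Char 1 ('B'): step: R->0, L->1 (L advanced); B->plug->B->R->H->L->H->refl->E->L'->A->R'->E->plug->E
Char 2 ('C'): step: R->1, L=1; C->plug->C->R->E->L->B->refl->A->L'->G->R'->A->plug->A
Char 3 ('A'): step: R->2, L=1; A->plug->A->R->B->L->G->refl->D->L'->D->R'->B->plug->B
Char 4 ('C'): step: R->3, L=1; C->plug->C->R->H->L->H->refl->E->L'->A->R'->H->plug->H
Char 5 ('D'): step: R->4, L=1; D->plug->D->R->C->L->C->refl->F->L'->F->R'->C->plug->C
Char 6 ('F'): step: R->5, L=1; F->plug->F->R->G->L->A->refl->B->L'->E->R'->B->plug->B
Char 7 ('D'): step: R->6, L=1; D->plug->D->R->B->L->G->refl->D->L'->D->R'->A->plug->A
Char 8 ('C'): step: R->7, L=1; C->plug->C->R->A->L->E->refl->H->L'->H->R'->A->plug->A
Char 9 ('H'): step: R->0, L->2 (L advanced); H->plug->H->R->G->L->G->refl->D->L'->H->R'->B->plug->B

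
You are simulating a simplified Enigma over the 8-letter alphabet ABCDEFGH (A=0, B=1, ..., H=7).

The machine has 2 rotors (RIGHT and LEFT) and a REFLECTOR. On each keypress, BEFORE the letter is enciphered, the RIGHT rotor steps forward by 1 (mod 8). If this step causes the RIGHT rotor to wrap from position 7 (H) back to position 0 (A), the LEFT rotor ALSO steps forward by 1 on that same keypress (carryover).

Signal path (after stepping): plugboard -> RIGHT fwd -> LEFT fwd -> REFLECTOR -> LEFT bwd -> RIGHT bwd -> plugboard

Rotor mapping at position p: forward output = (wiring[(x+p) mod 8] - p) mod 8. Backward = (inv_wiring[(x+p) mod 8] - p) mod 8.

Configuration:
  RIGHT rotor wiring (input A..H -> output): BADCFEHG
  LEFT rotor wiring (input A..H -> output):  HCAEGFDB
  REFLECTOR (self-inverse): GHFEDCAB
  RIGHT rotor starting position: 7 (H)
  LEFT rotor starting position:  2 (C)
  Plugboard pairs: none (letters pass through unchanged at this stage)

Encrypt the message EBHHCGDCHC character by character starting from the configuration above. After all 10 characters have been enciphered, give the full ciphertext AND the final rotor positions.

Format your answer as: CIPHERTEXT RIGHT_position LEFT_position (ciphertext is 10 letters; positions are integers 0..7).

Char 1 ('E'): step: R->0, L->3 (L advanced); E->plug->E->R->F->L->E->refl->D->L'->B->R'->A->plug->A
Char 2 ('B'): step: R->1, L=3; B->plug->B->R->C->L->C->refl->F->L'->H->R'->A->plug->A
Char 3 ('H'): step: R->2, L=3; H->plug->H->R->G->L->H->refl->B->L'->A->R'->B->plug->B
Char 4 ('H'): step: R->3, L=3; H->plug->H->R->A->L->B->refl->H->L'->G->R'->F->plug->F
Char 5 ('C'): step: R->4, L=3; C->plug->C->R->D->L->A->refl->G->L'->E->R'->F->plug->F
Char 6 ('G'): step: R->5, L=3; G->plug->G->R->F->L->E->refl->D->L'->B->R'->C->plug->C
Char 7 ('D'): step: R->6, L=3; D->plug->D->R->C->L->C->refl->F->L'->H->R'->G->plug->G
Char 8 ('C'): step: R->7, L=3; C->plug->C->R->B->L->D->refl->E->L'->F->R'->G->plug->G
Char 9 ('H'): step: R->0, L->4 (L advanced); H->plug->H->R->G->L->E->refl->D->L'->E->R'->F->plug->F
Char 10 ('C'): step: R->1, L=4; C->plug->C->R->B->L->B->refl->H->L'->C->R'->B->plug->B
Final: ciphertext=AABFFCGGFB, RIGHT=1, LEFT=4

Answer: AABFFCGGFB 1 4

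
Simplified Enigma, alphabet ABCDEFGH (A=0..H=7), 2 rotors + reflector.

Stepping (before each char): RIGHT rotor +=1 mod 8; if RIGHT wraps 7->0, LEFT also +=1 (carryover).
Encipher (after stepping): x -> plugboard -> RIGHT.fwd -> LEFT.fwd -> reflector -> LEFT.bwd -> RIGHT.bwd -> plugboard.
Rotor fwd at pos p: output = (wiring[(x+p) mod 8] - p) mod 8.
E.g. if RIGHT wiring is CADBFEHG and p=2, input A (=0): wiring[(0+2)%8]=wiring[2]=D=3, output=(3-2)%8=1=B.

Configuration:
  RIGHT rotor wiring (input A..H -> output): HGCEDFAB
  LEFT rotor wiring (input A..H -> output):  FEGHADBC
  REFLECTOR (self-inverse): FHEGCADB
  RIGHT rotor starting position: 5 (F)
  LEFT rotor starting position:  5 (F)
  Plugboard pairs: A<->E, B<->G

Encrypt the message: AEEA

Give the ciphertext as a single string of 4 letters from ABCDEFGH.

Answer: BDDF

Derivation:
Char 1 ('A'): step: R->6, L=5; A->plug->E->R->E->L->H->refl->B->L'->F->R'->G->plug->B
Char 2 ('E'): step: R->7, L=5; E->plug->A->R->C->L->F->refl->A->L'->D->R'->D->plug->D
Char 3 ('E'): step: R->0, L->6 (L advanced); E->plug->A->R->H->L->F->refl->A->L'->E->R'->D->plug->D
Char 4 ('A'): step: R->1, L=6; A->plug->E->R->E->L->A->refl->F->L'->H->R'->F->plug->F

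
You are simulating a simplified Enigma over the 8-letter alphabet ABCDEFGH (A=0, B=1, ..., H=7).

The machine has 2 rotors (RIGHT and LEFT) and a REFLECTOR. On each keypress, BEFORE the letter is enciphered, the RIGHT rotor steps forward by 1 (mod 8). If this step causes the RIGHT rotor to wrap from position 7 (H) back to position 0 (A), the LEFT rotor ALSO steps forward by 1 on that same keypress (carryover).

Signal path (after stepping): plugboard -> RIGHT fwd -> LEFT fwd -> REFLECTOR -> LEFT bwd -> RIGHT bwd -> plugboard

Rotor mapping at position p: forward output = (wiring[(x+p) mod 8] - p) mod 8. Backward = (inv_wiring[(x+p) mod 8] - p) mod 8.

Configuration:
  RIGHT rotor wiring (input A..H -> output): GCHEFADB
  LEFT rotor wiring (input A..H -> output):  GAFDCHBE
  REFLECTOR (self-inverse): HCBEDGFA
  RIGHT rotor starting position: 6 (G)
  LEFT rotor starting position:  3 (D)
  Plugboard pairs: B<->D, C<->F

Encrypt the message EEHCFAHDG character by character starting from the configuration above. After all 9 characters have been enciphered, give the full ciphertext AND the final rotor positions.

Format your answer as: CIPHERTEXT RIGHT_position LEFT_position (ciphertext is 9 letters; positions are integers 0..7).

Char 1 ('E'): step: R->7, L=3; E->plug->E->R->F->L->D->refl->E->L'->C->R'->A->plug->A
Char 2 ('E'): step: R->0, L->4 (L advanced); E->plug->E->R->F->L->E->refl->D->L'->B->R'->H->plug->H
Char 3 ('H'): step: R->1, L=4; H->plug->H->R->F->L->E->refl->D->L'->B->R'->A->plug->A
Char 4 ('C'): step: R->2, L=4; C->plug->F->R->H->L->H->refl->A->L'->D->R'->C->plug->F
Char 5 ('F'): step: R->3, L=4; F->plug->C->R->F->L->E->refl->D->L'->B->R'->A->plug->A
Char 6 ('A'): step: R->4, L=4; A->plug->A->R->B->L->D->refl->E->L'->F->R'->D->plug->B
Char 7 ('H'): step: R->5, L=4; H->plug->H->R->A->L->G->refl->F->L'->C->R'->F->plug->C
Char 8 ('D'): step: R->6, L=4; D->plug->B->R->D->L->A->refl->H->L'->H->R'->G->plug->G
Char 9 ('G'): step: R->7, L=4; G->plug->G->R->B->L->D->refl->E->L'->F->R'->E->plug->E
Final: ciphertext=AHAFABCGE, RIGHT=7, LEFT=4

Answer: AHAFABCGE 7 4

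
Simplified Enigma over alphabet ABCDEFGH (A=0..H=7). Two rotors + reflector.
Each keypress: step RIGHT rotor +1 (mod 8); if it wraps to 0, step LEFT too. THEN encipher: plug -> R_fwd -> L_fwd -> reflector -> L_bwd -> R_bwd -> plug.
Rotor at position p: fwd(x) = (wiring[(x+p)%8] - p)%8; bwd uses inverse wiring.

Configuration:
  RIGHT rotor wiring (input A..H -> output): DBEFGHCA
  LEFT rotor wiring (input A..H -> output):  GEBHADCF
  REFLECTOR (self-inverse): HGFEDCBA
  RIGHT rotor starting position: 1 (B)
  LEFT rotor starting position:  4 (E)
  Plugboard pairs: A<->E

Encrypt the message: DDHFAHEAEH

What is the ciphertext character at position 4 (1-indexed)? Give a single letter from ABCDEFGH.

Char 1 ('D'): step: R->2, L=4; D->plug->D->R->F->L->A->refl->H->L'->B->R'->G->plug->G
Char 2 ('D'): step: R->3, L=4; D->plug->D->R->H->L->D->refl->E->L'->A->R'->F->plug->F
Char 3 ('H'): step: R->4, L=4; H->plug->H->R->B->L->H->refl->A->L'->F->R'->F->plug->F
Char 4 ('F'): step: R->5, L=4; F->plug->F->R->H->L->D->refl->E->L'->A->R'->G->plug->G

G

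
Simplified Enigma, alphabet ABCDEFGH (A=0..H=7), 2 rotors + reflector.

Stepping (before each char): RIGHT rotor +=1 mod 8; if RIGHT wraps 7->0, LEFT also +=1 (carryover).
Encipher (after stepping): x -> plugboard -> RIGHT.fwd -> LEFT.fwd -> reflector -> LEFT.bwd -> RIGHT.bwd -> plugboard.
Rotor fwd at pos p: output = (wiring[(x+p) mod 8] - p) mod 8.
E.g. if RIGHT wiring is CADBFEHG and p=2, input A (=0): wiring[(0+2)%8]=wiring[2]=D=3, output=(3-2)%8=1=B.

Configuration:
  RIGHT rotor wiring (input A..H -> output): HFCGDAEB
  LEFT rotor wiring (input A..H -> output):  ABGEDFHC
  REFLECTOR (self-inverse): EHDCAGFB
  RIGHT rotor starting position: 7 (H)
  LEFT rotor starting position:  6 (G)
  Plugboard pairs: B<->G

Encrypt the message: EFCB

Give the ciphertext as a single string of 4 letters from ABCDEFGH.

Answer: HGHG

Derivation:
Char 1 ('E'): step: R->0, L->7 (L advanced); E->plug->E->R->D->L->H->refl->B->L'->B->R'->H->plug->H
Char 2 ('F'): step: R->1, L=7; F->plug->F->R->D->L->H->refl->B->L'->B->R'->B->plug->G
Char 3 ('C'): step: R->2, L=7; C->plug->C->R->B->L->B->refl->H->L'->D->R'->H->plug->H
Char 4 ('B'): step: R->3, L=7; B->plug->G->R->C->L->C->refl->D->L'->A->R'->B->plug->G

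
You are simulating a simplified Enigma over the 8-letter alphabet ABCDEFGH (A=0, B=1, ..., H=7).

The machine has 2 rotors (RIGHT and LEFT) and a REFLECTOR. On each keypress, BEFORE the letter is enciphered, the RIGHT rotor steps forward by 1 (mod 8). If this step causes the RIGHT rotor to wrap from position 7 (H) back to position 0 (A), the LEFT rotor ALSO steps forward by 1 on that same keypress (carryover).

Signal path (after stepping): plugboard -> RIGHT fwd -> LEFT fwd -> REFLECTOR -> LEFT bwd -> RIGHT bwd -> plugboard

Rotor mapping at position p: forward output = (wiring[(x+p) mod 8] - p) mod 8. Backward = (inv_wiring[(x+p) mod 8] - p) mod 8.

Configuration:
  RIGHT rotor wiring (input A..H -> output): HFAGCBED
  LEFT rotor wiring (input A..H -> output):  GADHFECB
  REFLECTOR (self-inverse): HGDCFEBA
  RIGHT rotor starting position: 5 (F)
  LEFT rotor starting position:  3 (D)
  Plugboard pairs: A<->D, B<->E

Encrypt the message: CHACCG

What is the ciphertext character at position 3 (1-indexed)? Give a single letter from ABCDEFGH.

Char 1 ('C'): step: R->6, L=3; C->plug->C->R->B->L->C->refl->D->L'->F->R'->B->plug->E
Char 2 ('H'): step: R->7, L=3; H->plug->H->R->F->L->D->refl->C->L'->B->R'->D->plug->A
Char 3 ('A'): step: R->0, L->4 (L advanced); A->plug->D->R->G->L->H->refl->A->L'->B->R'->F->plug->F

F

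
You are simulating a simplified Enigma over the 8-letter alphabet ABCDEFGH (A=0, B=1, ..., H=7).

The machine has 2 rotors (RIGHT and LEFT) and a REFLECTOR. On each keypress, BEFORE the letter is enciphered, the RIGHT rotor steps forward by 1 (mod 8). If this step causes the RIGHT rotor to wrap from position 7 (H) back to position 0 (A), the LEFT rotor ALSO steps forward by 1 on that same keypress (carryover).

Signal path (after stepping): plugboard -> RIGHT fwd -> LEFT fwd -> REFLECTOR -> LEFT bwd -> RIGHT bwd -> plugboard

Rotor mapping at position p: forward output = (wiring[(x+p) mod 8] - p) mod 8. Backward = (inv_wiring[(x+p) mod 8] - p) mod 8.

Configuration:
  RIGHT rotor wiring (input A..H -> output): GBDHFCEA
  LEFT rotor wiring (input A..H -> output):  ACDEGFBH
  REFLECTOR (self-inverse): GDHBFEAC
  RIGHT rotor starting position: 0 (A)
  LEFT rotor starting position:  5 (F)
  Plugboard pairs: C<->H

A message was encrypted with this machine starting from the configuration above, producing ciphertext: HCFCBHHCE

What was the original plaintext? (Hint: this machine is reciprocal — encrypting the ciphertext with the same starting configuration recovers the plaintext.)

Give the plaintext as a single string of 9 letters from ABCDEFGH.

Answer: BHHGHEFBA

Derivation:
Char 1 ('H'): step: R->1, L=5; H->plug->C->R->G->L->H->refl->C->L'->C->R'->B->plug->B
Char 2 ('C'): step: R->2, L=5; C->plug->H->R->H->L->B->refl->D->L'->D->R'->C->plug->H
Char 3 ('F'): step: R->3, L=5; F->plug->F->R->D->L->D->refl->B->L'->H->R'->C->plug->H
Char 4 ('C'): step: R->4, L=5; C->plug->H->R->D->L->D->refl->B->L'->H->R'->G->plug->G
Char 5 ('B'): step: R->5, L=5; B->plug->B->R->H->L->B->refl->D->L'->D->R'->C->plug->H
Char 6 ('H'): step: R->6, L=5; H->plug->C->R->A->L->A->refl->G->L'->F->R'->E->plug->E
Char 7 ('H'): step: R->7, L=5; H->plug->C->R->C->L->C->refl->H->L'->G->R'->F->plug->F
Char 8 ('C'): step: R->0, L->6 (L advanced); C->plug->H->R->A->L->D->refl->B->L'->B->R'->B->plug->B
Char 9 ('E'): step: R->1, L=6; E->plug->E->R->B->L->B->refl->D->L'->A->R'->A->plug->A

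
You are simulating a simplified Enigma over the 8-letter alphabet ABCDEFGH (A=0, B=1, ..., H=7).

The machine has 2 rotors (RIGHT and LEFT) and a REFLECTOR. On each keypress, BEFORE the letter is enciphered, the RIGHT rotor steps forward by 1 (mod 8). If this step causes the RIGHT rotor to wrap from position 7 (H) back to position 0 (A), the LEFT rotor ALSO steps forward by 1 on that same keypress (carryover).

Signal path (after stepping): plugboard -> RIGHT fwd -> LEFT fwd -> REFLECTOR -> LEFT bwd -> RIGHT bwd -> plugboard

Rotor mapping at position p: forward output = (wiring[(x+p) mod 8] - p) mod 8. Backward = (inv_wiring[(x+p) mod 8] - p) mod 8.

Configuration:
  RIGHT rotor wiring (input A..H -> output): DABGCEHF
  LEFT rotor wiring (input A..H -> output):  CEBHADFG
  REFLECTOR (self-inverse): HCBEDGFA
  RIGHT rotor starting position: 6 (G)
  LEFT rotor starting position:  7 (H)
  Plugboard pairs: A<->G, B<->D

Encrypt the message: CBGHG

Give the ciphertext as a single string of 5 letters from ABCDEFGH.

Char 1 ('C'): step: R->7, L=7; C->plug->C->R->B->L->D->refl->E->L'->G->R'->A->plug->G
Char 2 ('B'): step: R->0, L->0 (L advanced); B->plug->D->R->G->L->F->refl->G->L'->H->R'->G->plug->A
Char 3 ('G'): step: R->1, L=0; G->plug->A->R->H->L->G->refl->F->L'->G->R'->F->plug->F
Char 4 ('H'): step: R->2, L=0; H->plug->H->R->G->L->F->refl->G->L'->H->R'->A->plug->G
Char 5 ('G'): step: R->3, L=0; G->plug->A->R->D->L->H->refl->A->L'->E->R'->D->plug->B

Answer: GAFGB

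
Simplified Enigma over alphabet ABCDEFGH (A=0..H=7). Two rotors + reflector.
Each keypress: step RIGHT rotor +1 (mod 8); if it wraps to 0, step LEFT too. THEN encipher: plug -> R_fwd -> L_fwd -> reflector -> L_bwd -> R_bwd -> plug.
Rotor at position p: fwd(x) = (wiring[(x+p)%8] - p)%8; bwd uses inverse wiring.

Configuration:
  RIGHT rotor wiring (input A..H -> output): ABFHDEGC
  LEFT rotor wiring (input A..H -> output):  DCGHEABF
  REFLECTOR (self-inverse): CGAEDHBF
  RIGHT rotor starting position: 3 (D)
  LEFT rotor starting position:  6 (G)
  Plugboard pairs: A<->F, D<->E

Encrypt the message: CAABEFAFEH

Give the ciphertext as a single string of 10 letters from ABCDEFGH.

Char 1 ('C'): step: R->4, L=6; C->plug->C->R->C->L->F->refl->H->L'->B->R'->G->plug->G
Char 2 ('A'): step: R->5, L=6; A->plug->F->R->A->L->D->refl->E->L'->D->R'->D->plug->E
Char 3 ('A'): step: R->6, L=6; A->plug->F->R->B->L->H->refl->F->L'->C->R'->C->plug->C
Char 4 ('B'): step: R->7, L=6; B->plug->B->R->B->L->H->refl->F->L'->C->R'->C->plug->C
Char 5 ('E'): step: R->0, L->7 (L advanced); E->plug->D->R->H->L->C->refl->A->L'->E->R'->F->plug->A
Char 6 ('F'): step: R->1, L=7; F->plug->A->R->A->L->G->refl->B->L'->G->R'->C->plug->C
Char 7 ('A'): step: R->2, L=7; A->plug->F->R->A->L->G->refl->B->L'->G->R'->G->plug->G
Char 8 ('F'): step: R->3, L=7; F->plug->A->R->E->L->A->refl->C->L'->H->R'->E->plug->D
Char 9 ('E'): step: R->4, L=7; E->plug->D->R->G->L->B->refl->G->L'->A->R'->B->plug->B
Char 10 ('H'): step: R->5, L=7; H->plug->H->R->G->L->B->refl->G->L'->A->R'->F->plug->A

Answer: GECCACGDBA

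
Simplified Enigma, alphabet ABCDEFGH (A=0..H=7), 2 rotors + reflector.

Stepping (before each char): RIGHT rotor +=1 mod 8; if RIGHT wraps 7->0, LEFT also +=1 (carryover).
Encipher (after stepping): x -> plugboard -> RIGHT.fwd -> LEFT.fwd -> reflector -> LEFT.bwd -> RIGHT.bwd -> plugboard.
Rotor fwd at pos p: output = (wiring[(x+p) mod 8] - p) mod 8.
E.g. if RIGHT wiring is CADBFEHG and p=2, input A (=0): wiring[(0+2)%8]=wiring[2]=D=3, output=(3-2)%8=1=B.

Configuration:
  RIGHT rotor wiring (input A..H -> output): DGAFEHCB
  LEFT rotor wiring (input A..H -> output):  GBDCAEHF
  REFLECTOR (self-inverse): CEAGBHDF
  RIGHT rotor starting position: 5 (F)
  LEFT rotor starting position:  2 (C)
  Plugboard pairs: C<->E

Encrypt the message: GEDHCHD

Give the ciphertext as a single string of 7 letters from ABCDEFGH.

Answer: DBBDGCE

Derivation:
Char 1 ('G'): step: R->6, L=2; G->plug->G->R->G->L->E->refl->B->L'->A->R'->D->plug->D
Char 2 ('E'): step: R->7, L=2; E->plug->C->R->H->L->H->refl->F->L'->E->R'->B->plug->B
Char 3 ('D'): step: R->0, L->3 (L advanced); D->plug->D->R->F->L->D->refl->G->L'->G->R'->B->plug->B
Char 4 ('H'): step: R->1, L=3; H->plug->H->R->C->L->B->refl->E->L'->D->R'->D->plug->D
Char 5 ('C'): step: R->2, L=3; C->plug->E->R->A->L->H->refl->F->L'->B->R'->G->plug->G
Char 6 ('H'): step: R->3, L=3; H->plug->H->R->F->L->D->refl->G->L'->G->R'->E->plug->C
Char 7 ('D'): step: R->4, L=3; D->plug->D->R->F->L->D->refl->G->L'->G->R'->C->plug->E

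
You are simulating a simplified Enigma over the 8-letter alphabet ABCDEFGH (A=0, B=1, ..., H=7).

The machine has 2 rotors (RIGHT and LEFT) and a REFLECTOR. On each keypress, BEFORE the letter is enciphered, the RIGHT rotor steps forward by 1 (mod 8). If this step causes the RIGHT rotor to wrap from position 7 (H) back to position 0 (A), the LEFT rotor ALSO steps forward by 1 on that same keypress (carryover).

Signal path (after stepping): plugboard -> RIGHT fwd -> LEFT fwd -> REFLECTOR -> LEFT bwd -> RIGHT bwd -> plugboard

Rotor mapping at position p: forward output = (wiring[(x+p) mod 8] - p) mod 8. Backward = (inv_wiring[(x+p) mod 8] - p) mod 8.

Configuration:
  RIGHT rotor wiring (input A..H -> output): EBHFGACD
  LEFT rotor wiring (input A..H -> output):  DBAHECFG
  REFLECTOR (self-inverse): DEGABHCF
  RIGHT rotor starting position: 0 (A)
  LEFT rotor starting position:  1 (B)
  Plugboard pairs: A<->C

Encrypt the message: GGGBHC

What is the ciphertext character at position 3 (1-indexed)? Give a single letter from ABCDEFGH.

Char 1 ('G'): step: R->1, L=1; G->plug->G->R->C->L->G->refl->C->L'->H->R'->E->plug->E
Char 2 ('G'): step: R->2, L=1; G->plug->G->R->C->L->G->refl->C->L'->H->R'->H->plug->H
Char 3 ('G'): step: R->3, L=1; G->plug->G->R->G->L->F->refl->H->L'->B->R'->F->plug->F

F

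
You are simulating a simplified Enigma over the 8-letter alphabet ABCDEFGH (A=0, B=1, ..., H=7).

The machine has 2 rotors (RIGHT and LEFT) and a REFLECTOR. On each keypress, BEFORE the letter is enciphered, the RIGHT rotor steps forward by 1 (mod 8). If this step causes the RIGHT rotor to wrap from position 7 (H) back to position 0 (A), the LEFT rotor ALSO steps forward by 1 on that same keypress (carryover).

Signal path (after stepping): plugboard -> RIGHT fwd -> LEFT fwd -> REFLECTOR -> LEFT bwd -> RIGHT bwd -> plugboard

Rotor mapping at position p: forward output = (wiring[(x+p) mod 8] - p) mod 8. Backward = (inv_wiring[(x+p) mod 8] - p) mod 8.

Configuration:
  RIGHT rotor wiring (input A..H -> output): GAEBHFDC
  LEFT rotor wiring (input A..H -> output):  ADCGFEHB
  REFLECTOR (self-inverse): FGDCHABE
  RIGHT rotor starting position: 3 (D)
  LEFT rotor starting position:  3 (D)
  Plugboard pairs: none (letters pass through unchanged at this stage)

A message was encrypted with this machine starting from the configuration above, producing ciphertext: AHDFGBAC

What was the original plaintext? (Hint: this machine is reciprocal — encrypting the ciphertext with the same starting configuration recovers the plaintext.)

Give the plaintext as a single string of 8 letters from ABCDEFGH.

Answer: CGBCDGBE

Derivation:
Char 1 ('A'): step: R->4, L=3; A->plug->A->R->D->L->E->refl->H->L'->H->R'->C->plug->C
Char 2 ('H'): step: R->5, L=3; H->plug->H->R->C->L->B->refl->G->L'->E->R'->G->plug->G
Char 3 ('D'): step: R->6, L=3; D->plug->D->R->C->L->B->refl->G->L'->E->R'->B->plug->B
Char 4 ('F'): step: R->7, L=3; F->plug->F->R->A->L->D->refl->C->L'->B->R'->C->plug->C
Char 5 ('G'): step: R->0, L->4 (L advanced); G->plug->G->R->D->L->F->refl->A->L'->B->R'->D->plug->D
Char 6 ('B'): step: R->1, L=4; B->plug->B->R->D->L->F->refl->A->L'->B->R'->G->plug->G
Char 7 ('A'): step: R->2, L=4; A->plug->A->R->C->L->D->refl->C->L'->H->R'->B->plug->B
Char 8 ('C'): step: R->3, L=4; C->plug->C->R->C->L->D->refl->C->L'->H->R'->E->plug->E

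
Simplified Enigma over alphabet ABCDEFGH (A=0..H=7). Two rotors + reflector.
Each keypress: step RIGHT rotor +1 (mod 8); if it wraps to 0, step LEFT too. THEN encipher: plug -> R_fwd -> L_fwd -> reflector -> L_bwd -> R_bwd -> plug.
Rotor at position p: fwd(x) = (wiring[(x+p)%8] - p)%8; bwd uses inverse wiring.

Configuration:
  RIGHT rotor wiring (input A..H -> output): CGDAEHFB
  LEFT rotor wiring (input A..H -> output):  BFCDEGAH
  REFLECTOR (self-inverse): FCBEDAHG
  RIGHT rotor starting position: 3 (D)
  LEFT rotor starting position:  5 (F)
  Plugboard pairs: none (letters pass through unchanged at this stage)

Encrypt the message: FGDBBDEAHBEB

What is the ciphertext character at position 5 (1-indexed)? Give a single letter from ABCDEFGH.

Char 1 ('F'): step: R->4, L=5; F->plug->F->R->C->L->C->refl->B->L'->A->R'->A->plug->A
Char 2 ('G'): step: R->5, L=5; G->plug->G->R->D->L->E->refl->D->L'->B->R'->E->plug->E
Char 3 ('D'): step: R->6, L=5; D->plug->D->R->A->L->B->refl->C->L'->C->R'->F->plug->F
Char 4 ('B'): step: R->7, L=5; B->plug->B->R->D->L->E->refl->D->L'->B->R'->E->plug->E
Char 5 ('B'): step: R->0, L->6 (L advanced); B->plug->B->R->G->L->G->refl->H->L'->D->R'->C->plug->C

C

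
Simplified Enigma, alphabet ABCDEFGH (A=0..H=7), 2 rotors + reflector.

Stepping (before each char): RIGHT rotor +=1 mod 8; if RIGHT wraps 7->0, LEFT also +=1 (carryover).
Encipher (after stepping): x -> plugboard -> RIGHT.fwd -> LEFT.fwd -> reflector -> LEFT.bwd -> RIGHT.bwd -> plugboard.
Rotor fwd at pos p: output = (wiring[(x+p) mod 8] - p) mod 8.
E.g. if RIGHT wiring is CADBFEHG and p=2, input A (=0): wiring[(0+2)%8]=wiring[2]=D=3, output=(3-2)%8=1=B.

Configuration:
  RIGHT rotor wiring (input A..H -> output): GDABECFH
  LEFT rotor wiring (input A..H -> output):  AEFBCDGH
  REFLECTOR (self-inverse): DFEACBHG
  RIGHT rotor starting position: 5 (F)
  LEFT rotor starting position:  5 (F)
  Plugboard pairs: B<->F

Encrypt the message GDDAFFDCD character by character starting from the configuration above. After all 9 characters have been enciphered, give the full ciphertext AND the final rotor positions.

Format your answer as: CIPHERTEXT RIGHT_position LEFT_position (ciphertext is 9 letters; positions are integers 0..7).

Answer: EFHGHCGEC 6 6

Derivation:
Char 1 ('G'): step: R->6, L=5; G->plug->G->R->G->L->E->refl->C->L'->C->R'->E->plug->E
Char 2 ('D'): step: R->7, L=5; D->plug->D->R->B->L->B->refl->F->L'->H->R'->B->plug->F
Char 3 ('D'): step: R->0, L->6 (L advanced); D->plug->D->R->B->L->B->refl->F->L'->H->R'->H->plug->H
Char 4 ('A'): step: R->1, L=6; A->plug->A->R->C->L->C->refl->E->L'->G->R'->G->plug->G
Char 5 ('F'): step: R->2, L=6; F->plug->B->R->H->L->F->refl->B->L'->B->R'->H->plug->H
Char 6 ('F'): step: R->3, L=6; F->plug->B->R->B->L->B->refl->F->L'->H->R'->C->plug->C
Char 7 ('D'): step: R->4, L=6; D->plug->D->R->D->L->G->refl->H->L'->E->R'->G->plug->G
Char 8 ('C'): step: R->5, L=6; C->plug->C->R->C->L->C->refl->E->L'->G->R'->E->plug->E
Char 9 ('D'): step: R->6, L=6; D->plug->D->R->F->L->D->refl->A->L'->A->R'->C->plug->C
Final: ciphertext=EFHGHCGEC, RIGHT=6, LEFT=6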